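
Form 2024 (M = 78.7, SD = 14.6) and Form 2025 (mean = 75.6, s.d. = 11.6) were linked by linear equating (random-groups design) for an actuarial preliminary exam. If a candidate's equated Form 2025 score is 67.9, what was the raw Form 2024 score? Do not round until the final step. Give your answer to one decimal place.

Invert y = (SD_Y/SD_X)(x − M_X) + M_Y:
x = (SD_X/SD_Y)(y − M_Y) + M_X = (14.6/11.6)(67.9 − 75.6) + 78.7
x = 1.258621 × -7.700 + 78.7 = 69.0

69.0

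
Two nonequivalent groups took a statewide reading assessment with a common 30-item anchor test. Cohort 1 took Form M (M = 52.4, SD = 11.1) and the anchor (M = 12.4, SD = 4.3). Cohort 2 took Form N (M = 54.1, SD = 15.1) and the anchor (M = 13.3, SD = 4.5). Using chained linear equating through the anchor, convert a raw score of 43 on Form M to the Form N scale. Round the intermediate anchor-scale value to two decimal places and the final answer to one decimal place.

38.9

Form M → anchor (Cohort 1): v = (4.3/11.1)(43 − 52.4) + 12.4 = 8.76
anchor → Form N (Cohort 2): y = (15.1/4.5)(8.76 − 13.3) + 54.1 = 38.9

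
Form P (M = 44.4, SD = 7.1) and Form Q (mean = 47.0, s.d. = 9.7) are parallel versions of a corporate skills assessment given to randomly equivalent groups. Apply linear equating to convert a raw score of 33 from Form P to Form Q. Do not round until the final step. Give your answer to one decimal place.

Linear equating: y = (SD_Y/SD_X)(x − M_X) + M_Y
y = (9.7/7.1)(33 − 44.4) + 47.0
y = 1.366197 × -11.4 + 47.0 = -15.5746 + 47.0 = 31.4

31.4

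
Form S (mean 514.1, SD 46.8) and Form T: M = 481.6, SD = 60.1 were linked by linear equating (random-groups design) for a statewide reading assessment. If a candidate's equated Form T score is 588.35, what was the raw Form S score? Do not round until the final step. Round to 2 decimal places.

Invert y = (SD_Y/SD_X)(x − M_X) + M_Y:
x = (SD_X/SD_Y)(y − M_Y) + M_X = (46.8/60.1)(588.35 − 481.6) + 514.1
x = 0.778702 × 106.750 + 514.1 = 597.23

597.23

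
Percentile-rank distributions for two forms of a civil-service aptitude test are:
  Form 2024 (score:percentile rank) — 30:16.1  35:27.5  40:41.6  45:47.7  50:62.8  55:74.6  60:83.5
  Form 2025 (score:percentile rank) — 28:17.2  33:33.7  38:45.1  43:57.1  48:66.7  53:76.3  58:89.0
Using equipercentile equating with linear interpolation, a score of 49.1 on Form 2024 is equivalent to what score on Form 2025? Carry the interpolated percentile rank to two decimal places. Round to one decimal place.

44.6

PR of 49.1 on Form 2024: 47.7 + (49.1 − 45)/(50 − 45) × (62.8 − 47.7) = 60.08
On Form 2025, PR 60.08 falls between score 43 (PR 57.1) and 48 (PR 66.7).
Interpolate: 43 + (60.08 − 57.1)/(66.7 − 57.1) × (48 − 43) = 44.6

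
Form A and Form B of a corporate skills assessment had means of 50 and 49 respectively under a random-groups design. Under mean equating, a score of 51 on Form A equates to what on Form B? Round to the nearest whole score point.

50

Mean equating: y = x + (M_Y − M_X) = 51 + (49 − 50) = 50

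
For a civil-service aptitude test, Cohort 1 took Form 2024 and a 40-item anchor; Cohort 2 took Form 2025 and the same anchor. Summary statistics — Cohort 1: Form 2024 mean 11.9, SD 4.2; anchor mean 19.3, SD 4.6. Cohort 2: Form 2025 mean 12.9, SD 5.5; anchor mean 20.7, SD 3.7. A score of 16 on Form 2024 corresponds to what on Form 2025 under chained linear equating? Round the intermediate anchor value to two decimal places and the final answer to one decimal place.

17.5

Form 2024 → anchor (Cohort 1): v = (4.6/4.2)(16 − 11.9) + 19.3 = 23.79
anchor → Form 2025 (Cohort 2): y = (5.5/3.7)(23.79 − 20.7) + 12.9 = 17.5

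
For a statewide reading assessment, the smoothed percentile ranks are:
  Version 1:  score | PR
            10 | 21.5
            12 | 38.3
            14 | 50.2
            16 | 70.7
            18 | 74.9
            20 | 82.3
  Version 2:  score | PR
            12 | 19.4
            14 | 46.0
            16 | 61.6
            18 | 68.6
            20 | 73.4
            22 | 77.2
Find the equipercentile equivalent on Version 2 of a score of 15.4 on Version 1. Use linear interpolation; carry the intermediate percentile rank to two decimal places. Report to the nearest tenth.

16.8

PR of 15.4 on Version 1: 50.2 + (15.4 − 14)/(16 − 14) × (70.7 − 50.2) = 64.55
On Version 2, PR 64.55 falls between score 16 (PR 61.6) and 18 (PR 68.6).
Interpolate: 16 + (64.55 − 61.6)/(68.6 − 61.6) × (18 − 16) = 16.8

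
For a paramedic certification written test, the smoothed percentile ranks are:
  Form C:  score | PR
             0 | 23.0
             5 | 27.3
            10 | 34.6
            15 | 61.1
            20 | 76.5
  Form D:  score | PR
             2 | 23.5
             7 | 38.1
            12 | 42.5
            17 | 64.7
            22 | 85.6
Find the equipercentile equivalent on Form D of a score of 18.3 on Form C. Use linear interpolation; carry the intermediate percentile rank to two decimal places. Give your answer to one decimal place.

18.6

PR of 18.3 on Form C: 61.1 + (18.3 − 15)/(20 − 15) × (76.5 − 61.1) = 71.26
On Form D, PR 71.26 falls between score 17 (PR 64.7) and 22 (PR 85.6).
Interpolate: 17 + (71.26 − 64.7)/(85.6 − 64.7) × (22 − 17) = 18.6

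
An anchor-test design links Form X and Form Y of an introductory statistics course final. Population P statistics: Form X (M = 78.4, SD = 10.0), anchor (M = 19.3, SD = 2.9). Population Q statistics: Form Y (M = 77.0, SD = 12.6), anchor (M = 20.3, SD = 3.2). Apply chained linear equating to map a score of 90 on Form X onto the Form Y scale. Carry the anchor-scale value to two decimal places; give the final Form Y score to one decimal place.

86.3

Form X → anchor (Population P): v = (2.9/10.0)(90 − 78.4) + 19.3 = 22.66
anchor → Form Y (Population Q): y = (12.6/3.2)(22.66 − 20.3) + 77.0 = 86.3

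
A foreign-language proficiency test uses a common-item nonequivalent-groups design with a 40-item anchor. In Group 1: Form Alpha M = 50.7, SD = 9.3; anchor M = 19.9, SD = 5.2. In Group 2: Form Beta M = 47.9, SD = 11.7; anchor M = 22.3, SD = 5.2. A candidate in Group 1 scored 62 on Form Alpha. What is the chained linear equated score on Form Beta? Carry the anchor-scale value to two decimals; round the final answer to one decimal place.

Form Alpha → anchor (Group 1): v = (5.2/9.3)(62 − 50.7) + 19.9 = 26.22
anchor → Form Beta (Group 2): y = (11.7/5.2)(26.22 − 22.3) + 47.9 = 56.7

56.7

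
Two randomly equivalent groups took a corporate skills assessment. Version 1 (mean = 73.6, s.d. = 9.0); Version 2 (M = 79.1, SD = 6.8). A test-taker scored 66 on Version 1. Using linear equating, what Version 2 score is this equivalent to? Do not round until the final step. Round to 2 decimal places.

Linear equating: y = (SD_Y/SD_X)(x − M_X) + M_Y
y = (6.8/9.0)(66 − 73.6) + 79.1
y = 0.755556 × -7.6 + 79.1 = -5.7422 + 79.1 = 73.36

73.36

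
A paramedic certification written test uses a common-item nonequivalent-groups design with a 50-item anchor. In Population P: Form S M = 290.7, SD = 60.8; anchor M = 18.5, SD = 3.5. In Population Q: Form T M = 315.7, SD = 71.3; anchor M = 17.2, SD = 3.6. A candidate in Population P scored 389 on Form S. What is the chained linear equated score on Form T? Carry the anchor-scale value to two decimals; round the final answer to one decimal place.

Form S → anchor (Population P): v = (3.5/60.8)(389 − 290.7) + 18.5 = 24.16
anchor → Form T (Population Q): y = (71.3/3.6)(24.16 − 17.2) + 315.7 = 453.5

453.5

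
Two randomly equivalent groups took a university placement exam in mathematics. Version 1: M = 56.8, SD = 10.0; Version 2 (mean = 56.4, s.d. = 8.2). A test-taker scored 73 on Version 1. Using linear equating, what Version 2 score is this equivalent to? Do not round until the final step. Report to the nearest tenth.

Linear equating: y = (SD_Y/SD_X)(x − M_X) + M_Y
y = (8.2/10.0)(73 − 56.8) + 56.4
y = 0.820000 × 16.2 + 56.4 = 13.2840 + 56.4 = 69.7

69.7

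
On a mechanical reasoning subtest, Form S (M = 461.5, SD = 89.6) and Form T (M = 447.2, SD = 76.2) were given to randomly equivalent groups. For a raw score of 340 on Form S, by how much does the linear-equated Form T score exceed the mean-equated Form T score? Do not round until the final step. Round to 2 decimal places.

18.17

Mean-equated: 340 + (447.2 − 461.5) = 325.70
Linear-equated: (76.2/89.6)(340 − 461.5) + 447.2 = 343.871
Difference = 343.871 − 325.70 = 18.17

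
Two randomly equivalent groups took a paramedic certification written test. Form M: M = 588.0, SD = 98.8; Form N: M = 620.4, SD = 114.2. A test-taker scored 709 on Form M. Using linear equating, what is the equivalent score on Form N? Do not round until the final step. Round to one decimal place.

Linear equating: y = (SD_Y/SD_X)(x − M_X) + M_Y
y = (114.2/98.8)(709 − 588.0) + 620.4
y = 1.155870 × 121.0 + 620.4 = 139.8603 + 620.4 = 760.3

760.3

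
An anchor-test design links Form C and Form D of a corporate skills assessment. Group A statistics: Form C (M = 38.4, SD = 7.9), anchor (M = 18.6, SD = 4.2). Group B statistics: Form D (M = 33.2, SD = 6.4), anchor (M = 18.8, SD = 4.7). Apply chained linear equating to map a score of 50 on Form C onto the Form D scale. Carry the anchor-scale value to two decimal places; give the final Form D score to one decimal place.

Form C → anchor (Group A): v = (4.2/7.9)(50 − 38.4) + 18.6 = 24.77
anchor → Form D (Group B): y = (6.4/4.7)(24.77 − 18.8) + 33.2 = 41.3

41.3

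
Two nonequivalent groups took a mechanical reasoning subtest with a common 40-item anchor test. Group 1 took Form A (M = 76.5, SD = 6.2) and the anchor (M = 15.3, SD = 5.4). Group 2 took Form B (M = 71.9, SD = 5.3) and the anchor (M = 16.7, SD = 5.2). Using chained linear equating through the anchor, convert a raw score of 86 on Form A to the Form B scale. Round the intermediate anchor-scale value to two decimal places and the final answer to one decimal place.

Form A → anchor (Group 1): v = (5.4/6.2)(86 − 76.5) + 15.3 = 23.57
anchor → Form B (Group 2): y = (5.3/5.2)(23.57 − 16.7) + 71.9 = 78.9

78.9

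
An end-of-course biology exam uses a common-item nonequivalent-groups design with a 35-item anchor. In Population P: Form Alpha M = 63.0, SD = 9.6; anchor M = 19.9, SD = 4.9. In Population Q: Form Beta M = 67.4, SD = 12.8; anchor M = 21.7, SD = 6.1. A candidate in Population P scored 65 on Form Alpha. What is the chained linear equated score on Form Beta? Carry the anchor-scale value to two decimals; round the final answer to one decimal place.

Form Alpha → anchor (Population P): v = (4.9/9.6)(65 − 63.0) + 19.9 = 20.92
anchor → Form Beta (Population Q): y = (12.8/6.1)(20.92 − 21.7) + 67.4 = 65.8

65.8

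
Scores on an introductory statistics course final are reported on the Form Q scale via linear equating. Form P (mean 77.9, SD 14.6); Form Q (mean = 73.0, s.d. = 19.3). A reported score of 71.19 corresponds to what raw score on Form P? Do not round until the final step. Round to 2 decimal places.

Invert y = (SD_Y/SD_X)(x − M_X) + M_Y:
x = (SD_X/SD_Y)(y − M_Y) + M_X = (14.6/19.3)(71.19 − 73.0) + 77.9
x = 0.756477 × -1.810 + 77.9 = 76.53

76.53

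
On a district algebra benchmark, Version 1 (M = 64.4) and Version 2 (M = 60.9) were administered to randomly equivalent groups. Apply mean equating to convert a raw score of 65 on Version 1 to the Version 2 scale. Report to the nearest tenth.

61.5

Mean equating: y = x + (M_Y − M_X) = 65 + (60.9 − 64.4) = 61.5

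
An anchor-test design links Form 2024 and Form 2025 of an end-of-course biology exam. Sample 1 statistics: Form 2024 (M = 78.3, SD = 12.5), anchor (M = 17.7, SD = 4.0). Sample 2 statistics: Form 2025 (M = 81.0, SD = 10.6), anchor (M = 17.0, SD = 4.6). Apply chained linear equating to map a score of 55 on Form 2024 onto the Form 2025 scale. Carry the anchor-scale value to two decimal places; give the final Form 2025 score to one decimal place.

65.4

Form 2024 → anchor (Sample 1): v = (4.0/12.5)(55 − 78.3) + 17.7 = 10.24
anchor → Form 2025 (Sample 2): y = (10.6/4.6)(10.24 − 17.0) + 81.0 = 65.4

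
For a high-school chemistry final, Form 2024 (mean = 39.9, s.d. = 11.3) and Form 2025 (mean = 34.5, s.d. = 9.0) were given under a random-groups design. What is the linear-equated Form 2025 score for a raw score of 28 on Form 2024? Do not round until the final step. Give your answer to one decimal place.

25.0

Linear equating: y = (SD_Y/SD_X)(x − M_X) + M_Y
y = (9.0/11.3)(28 − 39.9) + 34.5
y = 0.796460 × -11.9 + 34.5 = -9.4779 + 34.5 = 25.0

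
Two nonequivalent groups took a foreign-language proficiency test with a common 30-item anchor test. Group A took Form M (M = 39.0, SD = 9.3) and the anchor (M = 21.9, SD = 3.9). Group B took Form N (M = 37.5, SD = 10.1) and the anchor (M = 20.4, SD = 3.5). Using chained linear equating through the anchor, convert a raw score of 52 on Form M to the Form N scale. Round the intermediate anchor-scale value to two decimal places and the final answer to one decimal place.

Form M → anchor (Group A): v = (3.9/9.3)(52 − 39.0) + 21.9 = 27.35
anchor → Form N (Group B): y = (10.1/3.5)(27.35 − 20.4) + 37.5 = 57.6

57.6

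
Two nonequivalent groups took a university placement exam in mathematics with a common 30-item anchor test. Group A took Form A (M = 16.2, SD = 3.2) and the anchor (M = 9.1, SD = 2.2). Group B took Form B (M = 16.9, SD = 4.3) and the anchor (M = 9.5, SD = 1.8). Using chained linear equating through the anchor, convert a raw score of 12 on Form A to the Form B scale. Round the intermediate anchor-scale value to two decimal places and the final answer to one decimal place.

Form A → anchor (Group A): v = (2.2/3.2)(12 − 16.2) + 9.1 = 6.21
anchor → Form B (Group B): y = (4.3/1.8)(6.21 − 9.5) + 16.9 = 9.0

9.0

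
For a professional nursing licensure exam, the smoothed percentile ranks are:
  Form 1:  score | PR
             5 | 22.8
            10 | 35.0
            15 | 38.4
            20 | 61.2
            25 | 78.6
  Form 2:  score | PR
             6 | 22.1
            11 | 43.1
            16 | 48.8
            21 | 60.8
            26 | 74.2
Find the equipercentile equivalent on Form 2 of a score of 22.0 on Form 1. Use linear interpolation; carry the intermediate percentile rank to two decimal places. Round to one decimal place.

23.7

PR of 22.0 on Form 1: 61.2 + (22.0 − 20)/(25 − 20) × (78.6 − 61.2) = 68.16
On Form 2, PR 68.16 falls between score 21 (PR 60.8) and 26 (PR 74.2).
Interpolate: 21 + (68.16 − 60.8)/(74.2 − 60.8) × (26 − 21) = 23.7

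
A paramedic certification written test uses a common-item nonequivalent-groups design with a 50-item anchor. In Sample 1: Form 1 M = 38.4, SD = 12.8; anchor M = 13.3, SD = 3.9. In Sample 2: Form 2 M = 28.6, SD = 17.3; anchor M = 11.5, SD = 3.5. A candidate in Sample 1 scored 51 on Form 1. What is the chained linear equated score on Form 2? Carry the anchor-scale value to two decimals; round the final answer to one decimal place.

Form 1 → anchor (Sample 1): v = (3.9/12.8)(51 − 38.4) + 13.3 = 17.14
anchor → Form 2 (Sample 2): y = (17.3/3.5)(17.14 − 11.5) + 28.6 = 56.5

56.5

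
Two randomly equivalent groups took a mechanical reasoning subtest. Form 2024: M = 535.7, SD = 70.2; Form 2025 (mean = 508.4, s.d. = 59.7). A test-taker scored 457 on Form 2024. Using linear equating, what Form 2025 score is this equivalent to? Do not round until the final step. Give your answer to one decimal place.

Linear equating: y = (SD_Y/SD_X)(x − M_X) + M_Y
y = (59.7/70.2)(457 − 535.7) + 508.4
y = 0.850427 × -78.7 + 508.4 = -66.9286 + 508.4 = 441.5

441.5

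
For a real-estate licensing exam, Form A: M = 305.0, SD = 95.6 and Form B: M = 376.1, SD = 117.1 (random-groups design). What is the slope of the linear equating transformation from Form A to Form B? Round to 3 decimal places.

A = SD_Y / SD_X = 117.1 / 95.6 = 1.225

1.225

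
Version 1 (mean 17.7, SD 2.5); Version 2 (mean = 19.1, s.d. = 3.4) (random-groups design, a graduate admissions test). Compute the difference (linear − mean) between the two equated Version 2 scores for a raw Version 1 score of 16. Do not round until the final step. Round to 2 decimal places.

Mean-equated: 16 + (19.1 − 17.7) = 17.40
Linear-equated: (3.4/2.5)(16 − 17.7) + 19.1 = 16.788
Difference = 16.788 − 17.40 = -0.61

-0.61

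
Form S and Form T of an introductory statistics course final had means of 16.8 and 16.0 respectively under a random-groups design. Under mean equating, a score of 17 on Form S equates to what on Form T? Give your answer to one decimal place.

16.2

Mean equating: y = x + (M_Y − M_X) = 17 + (16.0 − 16.8) = 16.2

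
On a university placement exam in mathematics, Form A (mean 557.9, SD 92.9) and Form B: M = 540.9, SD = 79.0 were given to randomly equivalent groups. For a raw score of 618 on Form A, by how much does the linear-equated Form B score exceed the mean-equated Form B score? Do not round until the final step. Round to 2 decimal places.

-8.99

Mean-equated: 618 + (540.9 − 557.9) = 601.00
Linear-equated: (79.0/92.9)(618 − 557.9) + 540.9 = 592.008
Difference = 592.008 − 601.00 = -8.99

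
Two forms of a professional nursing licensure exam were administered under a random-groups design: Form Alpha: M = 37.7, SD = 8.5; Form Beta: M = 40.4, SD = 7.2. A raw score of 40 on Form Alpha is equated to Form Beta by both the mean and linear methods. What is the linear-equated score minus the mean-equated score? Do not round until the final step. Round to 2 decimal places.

Mean-equated: 40 + (40.4 − 37.7) = 42.70
Linear-equated: (7.2/8.5)(40 − 37.7) + 40.4 = 42.348
Difference = 42.348 − 42.70 = -0.35

-0.35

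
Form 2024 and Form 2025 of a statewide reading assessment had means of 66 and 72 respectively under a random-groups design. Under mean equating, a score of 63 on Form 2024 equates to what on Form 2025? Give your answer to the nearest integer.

69

Mean equating: y = x + (M_Y − M_X) = 63 + (72 − 66) = 69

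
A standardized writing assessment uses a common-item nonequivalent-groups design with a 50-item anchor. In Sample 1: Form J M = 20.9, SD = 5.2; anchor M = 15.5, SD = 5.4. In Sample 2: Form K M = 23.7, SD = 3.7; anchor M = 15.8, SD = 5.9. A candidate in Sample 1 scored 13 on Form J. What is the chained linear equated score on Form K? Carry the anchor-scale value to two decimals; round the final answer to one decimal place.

18.4

Form J → anchor (Sample 1): v = (5.4/5.2)(13 − 20.9) + 15.5 = 7.30
anchor → Form K (Sample 2): y = (3.7/5.9)(7.30 − 15.8) + 23.7 = 18.4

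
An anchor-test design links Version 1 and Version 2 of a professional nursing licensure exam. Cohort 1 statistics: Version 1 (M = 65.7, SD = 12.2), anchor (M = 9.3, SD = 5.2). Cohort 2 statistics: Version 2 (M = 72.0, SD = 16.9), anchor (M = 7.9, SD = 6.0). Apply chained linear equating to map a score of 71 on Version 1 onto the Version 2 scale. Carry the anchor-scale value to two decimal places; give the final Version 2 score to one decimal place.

Version 1 → anchor (Cohort 1): v = (5.2/12.2)(71 − 65.7) + 9.3 = 11.56
anchor → Version 2 (Cohort 2): y = (16.9/6.0)(11.56 − 7.9) + 72.0 = 82.3

82.3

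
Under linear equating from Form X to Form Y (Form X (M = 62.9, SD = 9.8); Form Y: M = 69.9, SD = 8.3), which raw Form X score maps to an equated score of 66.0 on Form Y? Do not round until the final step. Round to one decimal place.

58.3

Invert y = (SD_Y/SD_X)(x − M_X) + M_Y:
x = (SD_X/SD_Y)(y − M_Y) + M_X = (9.8/8.3)(66.0 − 69.9) + 62.9
x = 1.180723 × -3.900 + 62.9 = 58.3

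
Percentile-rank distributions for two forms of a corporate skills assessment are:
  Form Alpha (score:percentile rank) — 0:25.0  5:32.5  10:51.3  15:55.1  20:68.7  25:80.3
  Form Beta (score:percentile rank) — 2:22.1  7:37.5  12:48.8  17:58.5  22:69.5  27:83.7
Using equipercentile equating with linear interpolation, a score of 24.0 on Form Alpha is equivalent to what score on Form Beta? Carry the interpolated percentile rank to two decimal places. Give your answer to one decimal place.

25.0

PR of 24.0 on Form Alpha: 68.7 + (24.0 − 20)/(25 − 20) × (80.3 − 68.7) = 77.98
On Form Beta, PR 77.98 falls between score 22 (PR 69.5) and 27 (PR 83.7).
Interpolate: 22 + (77.98 − 69.5)/(83.7 − 69.5) × (27 − 22) = 25.0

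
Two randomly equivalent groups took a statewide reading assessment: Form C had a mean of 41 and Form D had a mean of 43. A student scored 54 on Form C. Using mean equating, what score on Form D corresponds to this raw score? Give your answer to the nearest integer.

56

Mean equating: y = x + (M_Y − M_X) = 54 + (43 − 41) = 56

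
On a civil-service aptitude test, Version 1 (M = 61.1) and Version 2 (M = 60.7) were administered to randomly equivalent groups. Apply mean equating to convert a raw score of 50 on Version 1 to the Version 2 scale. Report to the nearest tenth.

Mean equating: y = x + (M_Y − M_X) = 50 + (60.7 − 61.1) = 49.6

49.6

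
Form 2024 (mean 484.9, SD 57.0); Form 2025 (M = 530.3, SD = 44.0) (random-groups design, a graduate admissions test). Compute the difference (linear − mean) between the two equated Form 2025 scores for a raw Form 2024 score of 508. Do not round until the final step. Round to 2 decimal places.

-5.27

Mean-equated: 508 + (530.3 − 484.9) = 553.40
Linear-equated: (44.0/57.0)(508 − 484.9) + 530.3 = 548.132
Difference = 548.132 − 553.40 = -5.27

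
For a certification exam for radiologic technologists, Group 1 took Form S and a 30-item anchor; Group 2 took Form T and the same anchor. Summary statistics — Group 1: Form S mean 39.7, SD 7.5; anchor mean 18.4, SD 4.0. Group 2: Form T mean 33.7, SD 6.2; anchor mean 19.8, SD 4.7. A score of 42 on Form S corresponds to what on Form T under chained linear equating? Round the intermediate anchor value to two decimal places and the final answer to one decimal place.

Form S → anchor (Group 1): v = (4.0/7.5)(42 − 39.7) + 18.4 = 19.63
anchor → Form T (Group 2): y = (6.2/4.7)(19.63 − 19.8) + 33.7 = 33.5

33.5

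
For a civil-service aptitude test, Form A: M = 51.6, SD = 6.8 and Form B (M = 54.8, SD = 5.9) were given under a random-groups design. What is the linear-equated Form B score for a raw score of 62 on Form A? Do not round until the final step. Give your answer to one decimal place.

63.8

Linear equating: y = (SD_Y/SD_X)(x − M_X) + M_Y
y = (5.9/6.8)(62 − 51.6) + 54.8
y = 0.867647 × 10.4 + 54.8 = 9.0235 + 54.8 = 63.8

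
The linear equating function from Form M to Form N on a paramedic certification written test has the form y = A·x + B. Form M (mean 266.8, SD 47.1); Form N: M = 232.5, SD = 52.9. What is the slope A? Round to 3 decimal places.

1.123

A = SD_Y / SD_X = 52.9 / 47.1 = 1.123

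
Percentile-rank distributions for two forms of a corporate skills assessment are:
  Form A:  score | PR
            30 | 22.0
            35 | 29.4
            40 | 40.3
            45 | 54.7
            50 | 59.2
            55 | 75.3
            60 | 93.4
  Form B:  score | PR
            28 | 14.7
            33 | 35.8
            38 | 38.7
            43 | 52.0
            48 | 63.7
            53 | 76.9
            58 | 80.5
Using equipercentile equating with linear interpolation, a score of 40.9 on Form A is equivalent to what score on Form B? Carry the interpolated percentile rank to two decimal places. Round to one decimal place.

39.6

PR of 40.9 on Form A: 40.3 + (40.9 − 40)/(45 − 40) × (54.7 − 40.3) = 42.89
On Form B, PR 42.89 falls between score 38 (PR 38.7) and 43 (PR 52.0).
Interpolate: 38 + (42.89 − 38.7)/(52.0 − 38.7) × (43 − 38) = 39.6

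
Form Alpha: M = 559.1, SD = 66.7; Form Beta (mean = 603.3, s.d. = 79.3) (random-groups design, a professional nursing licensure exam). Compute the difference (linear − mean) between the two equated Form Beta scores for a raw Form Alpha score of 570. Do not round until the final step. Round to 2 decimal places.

2.06

Mean-equated: 570 + (603.3 − 559.1) = 614.20
Linear-equated: (79.3/66.7)(570 − 559.1) + 603.3 = 616.259
Difference = 616.259 − 614.20 = 2.06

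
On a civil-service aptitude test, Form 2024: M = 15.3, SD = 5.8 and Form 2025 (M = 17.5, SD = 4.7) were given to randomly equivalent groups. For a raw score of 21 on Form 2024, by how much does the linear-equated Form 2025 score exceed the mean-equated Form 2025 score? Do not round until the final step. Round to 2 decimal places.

Mean-equated: 21 + (17.5 − 15.3) = 23.20
Linear-equated: (4.7/5.8)(21 − 15.3) + 17.5 = 22.119
Difference = 22.119 − 23.20 = -1.08

-1.08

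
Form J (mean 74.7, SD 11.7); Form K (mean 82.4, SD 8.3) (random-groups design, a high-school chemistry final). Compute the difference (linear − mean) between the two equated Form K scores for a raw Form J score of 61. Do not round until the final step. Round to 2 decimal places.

3.98

Mean-equated: 61 + (82.4 − 74.7) = 68.70
Linear-equated: (8.3/11.7)(61 − 74.7) + 82.4 = 72.681
Difference = 72.681 − 68.70 = 3.98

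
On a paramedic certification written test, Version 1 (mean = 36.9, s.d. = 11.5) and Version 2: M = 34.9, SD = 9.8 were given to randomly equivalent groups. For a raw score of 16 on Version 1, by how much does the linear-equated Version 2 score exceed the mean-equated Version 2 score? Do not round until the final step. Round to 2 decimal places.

Mean-equated: 16 + (34.9 − 36.9) = 14.00
Linear-equated: (9.8/11.5)(16 − 36.9) + 34.9 = 17.090
Difference = 17.090 − 14.00 = 3.09

3.09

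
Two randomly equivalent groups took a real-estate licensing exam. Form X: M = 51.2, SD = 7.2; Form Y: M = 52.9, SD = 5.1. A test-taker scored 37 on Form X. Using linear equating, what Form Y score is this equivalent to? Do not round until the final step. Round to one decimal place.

42.8

Linear equating: y = (SD_Y/SD_X)(x − M_X) + M_Y
y = (5.1/7.2)(37 − 51.2) + 52.9
y = 0.708333 × -14.2 + 52.9 = -10.0583 + 52.9 = 42.8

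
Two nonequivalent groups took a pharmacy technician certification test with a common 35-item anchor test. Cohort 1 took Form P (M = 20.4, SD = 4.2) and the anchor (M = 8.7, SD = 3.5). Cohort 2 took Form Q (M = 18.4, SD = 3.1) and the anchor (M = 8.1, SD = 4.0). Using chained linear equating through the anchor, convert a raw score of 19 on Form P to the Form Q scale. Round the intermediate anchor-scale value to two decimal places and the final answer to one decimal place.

Form P → anchor (Cohort 1): v = (3.5/4.2)(19 − 20.4) + 8.7 = 7.53
anchor → Form Q (Cohort 2): y = (3.1/4.0)(7.53 − 8.1) + 18.4 = 18.0

18.0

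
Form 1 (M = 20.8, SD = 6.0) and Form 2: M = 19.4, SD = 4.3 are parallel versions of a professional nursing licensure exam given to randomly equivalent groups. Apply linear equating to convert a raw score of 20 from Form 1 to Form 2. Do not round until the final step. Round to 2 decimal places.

18.83

Linear equating: y = (SD_Y/SD_X)(x − M_X) + M_Y
y = (4.3/6.0)(20 − 20.8) + 19.4
y = 0.716667 × -0.8 + 19.4 = -0.5733 + 19.4 = 18.83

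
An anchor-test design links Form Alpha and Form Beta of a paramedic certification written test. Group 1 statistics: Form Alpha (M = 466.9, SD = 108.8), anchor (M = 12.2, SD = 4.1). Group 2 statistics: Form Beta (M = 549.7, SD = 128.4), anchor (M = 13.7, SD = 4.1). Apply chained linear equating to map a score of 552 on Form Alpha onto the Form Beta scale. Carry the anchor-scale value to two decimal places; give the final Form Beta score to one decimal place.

Form Alpha → anchor (Group 1): v = (4.1/108.8)(552 − 466.9) + 12.2 = 15.41
anchor → Form Beta (Group 2): y = (128.4/4.1)(15.41 − 13.7) + 549.7 = 603.3

603.3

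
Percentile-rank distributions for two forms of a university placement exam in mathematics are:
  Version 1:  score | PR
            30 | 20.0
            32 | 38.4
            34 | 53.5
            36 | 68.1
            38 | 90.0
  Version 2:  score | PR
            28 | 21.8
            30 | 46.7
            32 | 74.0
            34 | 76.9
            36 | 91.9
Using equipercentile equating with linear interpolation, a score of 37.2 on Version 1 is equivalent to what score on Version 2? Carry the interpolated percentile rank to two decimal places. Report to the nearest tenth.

34.6

PR of 37.2 on Version 1: 68.1 + (37.2 − 36)/(38 − 36) × (90.0 − 68.1) = 81.24
On Version 2, PR 81.24 falls between score 34 (PR 76.9) and 36 (PR 91.9).
Interpolate: 34 + (81.24 − 76.9)/(91.9 − 76.9) × (36 − 34) = 34.6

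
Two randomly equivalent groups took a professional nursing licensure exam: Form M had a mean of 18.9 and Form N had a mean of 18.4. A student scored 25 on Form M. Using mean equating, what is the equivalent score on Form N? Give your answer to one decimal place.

Mean equating: y = x + (M_Y − M_X) = 25 + (18.4 − 18.9) = 24.5

24.5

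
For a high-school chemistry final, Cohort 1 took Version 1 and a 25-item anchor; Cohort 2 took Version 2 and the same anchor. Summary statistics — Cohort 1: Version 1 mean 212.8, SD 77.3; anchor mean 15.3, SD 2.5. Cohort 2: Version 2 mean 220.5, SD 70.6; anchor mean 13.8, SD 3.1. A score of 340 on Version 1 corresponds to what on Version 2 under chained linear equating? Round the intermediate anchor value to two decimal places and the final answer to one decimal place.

348.3

Version 1 → anchor (Cohort 1): v = (2.5/77.3)(340 − 212.8) + 15.3 = 19.41
anchor → Version 2 (Cohort 2): y = (70.6/3.1)(19.41 − 13.8) + 220.5 = 348.3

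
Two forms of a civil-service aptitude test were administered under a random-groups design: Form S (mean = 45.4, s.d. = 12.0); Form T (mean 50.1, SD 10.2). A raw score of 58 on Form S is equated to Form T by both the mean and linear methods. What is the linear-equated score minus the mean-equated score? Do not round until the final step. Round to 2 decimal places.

Mean-equated: 58 + (50.1 − 45.4) = 62.70
Linear-equated: (10.2/12.0)(58 − 45.4) + 50.1 = 60.810
Difference = 60.810 − 62.70 = -1.89

-1.89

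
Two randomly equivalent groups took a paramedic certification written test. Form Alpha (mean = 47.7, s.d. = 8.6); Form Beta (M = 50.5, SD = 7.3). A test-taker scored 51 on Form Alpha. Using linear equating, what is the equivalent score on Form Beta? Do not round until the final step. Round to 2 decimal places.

53.30

Linear equating: y = (SD_Y/SD_X)(x − M_X) + M_Y
y = (7.3/8.6)(51 − 47.7) + 50.5
y = 0.848837 × 3.3 + 50.5 = 2.8012 + 50.5 = 53.30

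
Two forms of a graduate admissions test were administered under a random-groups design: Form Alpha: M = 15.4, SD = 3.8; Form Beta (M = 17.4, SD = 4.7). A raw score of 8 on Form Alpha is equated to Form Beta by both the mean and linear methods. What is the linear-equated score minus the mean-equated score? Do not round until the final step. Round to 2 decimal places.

Mean-equated: 8 + (17.4 − 15.4) = 10.00
Linear-equated: (4.7/3.8)(8 − 15.4) + 17.4 = 8.247
Difference = 8.247 − 10.00 = -1.75

-1.75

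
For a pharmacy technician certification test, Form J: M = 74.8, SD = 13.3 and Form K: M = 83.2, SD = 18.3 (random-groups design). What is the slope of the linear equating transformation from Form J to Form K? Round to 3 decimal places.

1.376

A = SD_Y / SD_X = 18.3 / 13.3 = 1.376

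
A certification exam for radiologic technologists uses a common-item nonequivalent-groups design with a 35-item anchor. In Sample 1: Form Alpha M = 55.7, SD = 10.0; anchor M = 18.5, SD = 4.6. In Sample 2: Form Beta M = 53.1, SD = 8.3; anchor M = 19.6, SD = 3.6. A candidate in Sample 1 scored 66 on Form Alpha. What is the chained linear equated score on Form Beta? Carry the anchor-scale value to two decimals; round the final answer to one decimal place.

Form Alpha → anchor (Sample 1): v = (4.6/10.0)(66 − 55.7) + 18.5 = 23.24
anchor → Form Beta (Sample 2): y = (8.3/3.6)(23.24 − 19.6) + 53.1 = 61.5

61.5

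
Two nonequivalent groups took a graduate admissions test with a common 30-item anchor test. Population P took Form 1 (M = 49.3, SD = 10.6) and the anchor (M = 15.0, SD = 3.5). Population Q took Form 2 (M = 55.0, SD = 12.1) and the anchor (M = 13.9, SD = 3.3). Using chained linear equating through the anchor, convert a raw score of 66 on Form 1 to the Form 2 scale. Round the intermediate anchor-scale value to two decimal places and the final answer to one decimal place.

Form 1 → anchor (Population P): v = (3.5/10.6)(66 − 49.3) + 15.0 = 20.51
anchor → Form 2 (Population Q): y = (12.1/3.3)(20.51 − 13.9) + 55.0 = 79.2

79.2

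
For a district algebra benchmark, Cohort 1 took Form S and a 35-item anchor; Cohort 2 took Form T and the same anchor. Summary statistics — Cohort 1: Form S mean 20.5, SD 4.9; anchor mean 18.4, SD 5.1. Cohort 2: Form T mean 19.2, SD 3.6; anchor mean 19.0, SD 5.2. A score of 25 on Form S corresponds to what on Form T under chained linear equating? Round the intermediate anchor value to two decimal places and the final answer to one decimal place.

22.0

Form S → anchor (Cohort 1): v = (5.1/4.9)(25 − 20.5) + 18.4 = 23.08
anchor → Form T (Cohort 2): y = (3.6/5.2)(23.08 − 19.0) + 19.2 = 22.0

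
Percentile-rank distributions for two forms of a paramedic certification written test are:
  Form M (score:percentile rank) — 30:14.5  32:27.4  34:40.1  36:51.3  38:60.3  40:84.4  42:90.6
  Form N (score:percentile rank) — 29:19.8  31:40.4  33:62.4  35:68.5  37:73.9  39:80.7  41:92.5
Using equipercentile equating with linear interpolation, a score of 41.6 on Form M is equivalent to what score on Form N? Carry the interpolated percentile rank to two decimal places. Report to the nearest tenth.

PR of 41.6 on Form M: 84.4 + (41.6 − 40)/(42 − 40) × (90.6 − 84.4) = 89.36
On Form N, PR 89.36 falls between score 39 (PR 80.7) and 41 (PR 92.5).
Interpolate: 39 + (89.36 − 80.7)/(92.5 − 80.7) × (41 − 39) = 40.5

40.5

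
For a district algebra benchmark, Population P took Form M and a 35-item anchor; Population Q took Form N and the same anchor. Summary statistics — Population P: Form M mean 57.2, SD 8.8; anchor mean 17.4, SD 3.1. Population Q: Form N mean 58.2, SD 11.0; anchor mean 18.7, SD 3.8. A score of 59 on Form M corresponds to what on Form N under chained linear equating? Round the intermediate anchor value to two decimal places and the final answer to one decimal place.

56.3

Form M → anchor (Population P): v = (3.1/8.8)(59 − 57.2) + 17.4 = 18.03
anchor → Form N (Population Q): y = (11.0/3.8)(18.03 − 18.7) + 58.2 = 56.3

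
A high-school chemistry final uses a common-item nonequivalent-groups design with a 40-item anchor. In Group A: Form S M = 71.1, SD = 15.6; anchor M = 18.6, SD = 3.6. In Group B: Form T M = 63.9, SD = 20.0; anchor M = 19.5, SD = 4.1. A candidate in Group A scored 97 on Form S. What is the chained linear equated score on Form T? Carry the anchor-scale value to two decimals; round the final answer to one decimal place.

Form S → anchor (Group A): v = (3.6/15.6)(97 − 71.1) + 18.6 = 24.58
anchor → Form T (Group B): y = (20.0/4.1)(24.58 − 19.5) + 63.9 = 88.7

88.7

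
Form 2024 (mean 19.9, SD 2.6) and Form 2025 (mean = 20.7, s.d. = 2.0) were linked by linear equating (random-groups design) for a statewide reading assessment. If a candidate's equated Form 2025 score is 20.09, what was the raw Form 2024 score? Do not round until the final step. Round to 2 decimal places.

19.11

Invert y = (SD_Y/SD_X)(x − M_X) + M_Y:
x = (SD_X/SD_Y)(y − M_Y) + M_X = (2.6/2.0)(20.09 − 20.7) + 19.9
x = 1.300000 × -0.610 + 19.9 = 19.11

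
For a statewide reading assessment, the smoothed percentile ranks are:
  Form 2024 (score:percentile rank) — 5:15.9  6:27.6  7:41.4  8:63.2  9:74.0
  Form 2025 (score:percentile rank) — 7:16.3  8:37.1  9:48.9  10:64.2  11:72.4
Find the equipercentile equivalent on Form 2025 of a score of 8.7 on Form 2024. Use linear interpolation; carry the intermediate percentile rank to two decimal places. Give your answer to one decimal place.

PR of 8.7 on Form 2024: 63.2 + (8.7 − 8)/(9 − 8) × (74.0 − 63.2) = 70.76
On Form 2025, PR 70.76 falls between score 10 (PR 64.2) and 11 (PR 72.4).
Interpolate: 10 + (70.76 − 64.2)/(72.4 − 64.2) × (11 − 10) = 10.8

10.8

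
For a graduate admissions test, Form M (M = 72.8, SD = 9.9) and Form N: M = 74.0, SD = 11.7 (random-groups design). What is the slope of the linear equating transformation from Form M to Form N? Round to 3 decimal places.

1.182

A = SD_Y / SD_X = 11.7 / 9.9 = 1.182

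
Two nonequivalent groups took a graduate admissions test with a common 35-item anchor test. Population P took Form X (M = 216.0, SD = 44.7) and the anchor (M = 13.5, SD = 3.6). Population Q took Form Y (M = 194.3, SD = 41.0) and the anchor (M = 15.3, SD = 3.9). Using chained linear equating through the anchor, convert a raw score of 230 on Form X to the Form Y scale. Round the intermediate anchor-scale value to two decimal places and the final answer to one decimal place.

187.3

Form X → anchor (Population P): v = (3.6/44.7)(230 − 216.0) + 13.5 = 14.63
anchor → Form Y (Population Q): y = (41.0/3.9)(14.63 − 15.3) + 194.3 = 187.3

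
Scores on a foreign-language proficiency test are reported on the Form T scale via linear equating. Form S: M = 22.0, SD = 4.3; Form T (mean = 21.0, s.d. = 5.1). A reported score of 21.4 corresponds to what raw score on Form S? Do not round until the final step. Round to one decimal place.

22.3

Invert y = (SD_Y/SD_X)(x − M_X) + M_Y:
x = (SD_X/SD_Y)(y − M_Y) + M_X = (4.3/5.1)(21.4 − 21.0) + 22.0
x = 0.843137 × 0.400 + 22.0 = 22.3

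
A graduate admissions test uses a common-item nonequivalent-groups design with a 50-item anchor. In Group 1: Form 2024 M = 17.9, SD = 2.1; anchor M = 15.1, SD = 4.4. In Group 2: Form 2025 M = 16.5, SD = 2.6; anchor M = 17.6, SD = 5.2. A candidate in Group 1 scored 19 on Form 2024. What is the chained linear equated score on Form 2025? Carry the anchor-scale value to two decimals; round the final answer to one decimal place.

Form 2024 → anchor (Group 1): v = (4.4/2.1)(19 − 17.9) + 15.1 = 17.40
anchor → Form 2025 (Group 2): y = (2.6/5.2)(17.40 − 17.6) + 16.5 = 16.4

16.4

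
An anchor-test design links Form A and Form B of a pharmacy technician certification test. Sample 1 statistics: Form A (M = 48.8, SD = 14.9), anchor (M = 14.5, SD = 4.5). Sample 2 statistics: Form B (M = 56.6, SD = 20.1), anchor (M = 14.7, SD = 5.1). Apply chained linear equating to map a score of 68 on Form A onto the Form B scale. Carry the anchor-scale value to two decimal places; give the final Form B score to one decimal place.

Form A → anchor (Sample 1): v = (4.5/14.9)(68 − 48.8) + 14.5 = 20.30
anchor → Form B (Sample 2): y = (20.1/5.1)(20.30 − 14.7) + 56.6 = 78.7

78.7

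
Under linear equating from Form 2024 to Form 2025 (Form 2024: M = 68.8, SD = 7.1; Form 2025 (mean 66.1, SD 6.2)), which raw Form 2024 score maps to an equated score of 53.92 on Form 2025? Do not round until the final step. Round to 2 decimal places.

Invert y = (SD_Y/SD_X)(x − M_X) + M_Y:
x = (SD_X/SD_Y)(y − M_Y) + M_X = (7.1/6.2)(53.92 − 66.1) + 68.8
x = 1.145161 × -12.180 + 68.8 = 54.85

54.85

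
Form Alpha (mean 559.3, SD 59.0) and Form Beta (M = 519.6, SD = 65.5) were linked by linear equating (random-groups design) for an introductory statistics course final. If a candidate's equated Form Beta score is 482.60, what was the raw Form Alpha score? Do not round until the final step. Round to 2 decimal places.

525.97

Invert y = (SD_Y/SD_X)(x − M_X) + M_Y:
x = (SD_X/SD_Y)(y − M_Y) + M_X = (59.0/65.5)(482.60 − 519.6) + 559.3
x = 0.900763 × -37.000 + 559.3 = 525.97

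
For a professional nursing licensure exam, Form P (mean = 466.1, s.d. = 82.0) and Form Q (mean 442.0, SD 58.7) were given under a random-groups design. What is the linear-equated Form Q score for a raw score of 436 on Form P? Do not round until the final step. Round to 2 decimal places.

420.45

Linear equating: y = (SD_Y/SD_X)(x − M_X) + M_Y
y = (58.7/82.0)(436 − 466.1) + 442.0
y = 0.715854 × -30.1 + 442.0 = -21.5472 + 442.0 = 420.45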